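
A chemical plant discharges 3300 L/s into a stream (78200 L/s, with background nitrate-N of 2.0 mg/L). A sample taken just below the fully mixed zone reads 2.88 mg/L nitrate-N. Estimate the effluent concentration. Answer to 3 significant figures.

23.7 mg/L

Mass balance: 78200·2.000 + 3300·Cₑ = 81500·2.880
→ Cₑ = (81500·2.880 − 78200·2.000) / 3300 = 23.73 mg/L.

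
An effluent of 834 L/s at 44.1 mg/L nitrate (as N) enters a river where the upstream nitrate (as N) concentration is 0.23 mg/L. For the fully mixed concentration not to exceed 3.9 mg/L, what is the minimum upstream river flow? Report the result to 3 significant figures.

9140 L/s

Set C_mix = 3.9: (Q·0.2300 + 834.0·44.10) / (Q + 834.0) = 3.9
→ Q = 834.0·(44.10 − 3.9)/(3.9 − 0.2300) = 9135 L/s.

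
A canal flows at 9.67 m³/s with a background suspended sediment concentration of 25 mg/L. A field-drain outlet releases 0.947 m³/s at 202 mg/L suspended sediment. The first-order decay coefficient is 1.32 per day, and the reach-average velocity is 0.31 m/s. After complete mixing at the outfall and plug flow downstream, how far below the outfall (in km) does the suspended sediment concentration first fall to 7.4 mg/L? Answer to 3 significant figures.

34.6 km

Conservation of mass: C = (9.670·25.00 + 0.9470·202.0) / 10.62 = 433.0/10.62 = 40.79 mg/L.
Set 40.79·exp(−k·t) = 7.4 → t = ln(40.79/7.4)/k = 111700 s = 31.03 h.
Distance = v·t = 0.31·111700 = 34630 m = 34.63 km.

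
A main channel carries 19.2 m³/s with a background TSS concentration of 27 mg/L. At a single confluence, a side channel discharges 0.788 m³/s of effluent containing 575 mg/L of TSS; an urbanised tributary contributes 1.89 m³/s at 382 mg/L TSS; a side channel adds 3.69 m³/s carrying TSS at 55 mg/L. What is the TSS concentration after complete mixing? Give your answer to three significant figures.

Mass balance: C = (19.20·27.00 + 0.7880·575.0 + 1.890·382.0 + 3.690·55.00) / 25.57 = 1896/25.57 = 74.17 mg/L.

74.2 mg/L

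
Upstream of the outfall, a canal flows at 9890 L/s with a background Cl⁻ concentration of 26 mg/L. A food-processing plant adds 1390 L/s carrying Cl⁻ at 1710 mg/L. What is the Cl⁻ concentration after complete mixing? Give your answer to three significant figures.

234 mg/L

Mixed concentration C = ΣQC/ΣQ = (9890·26.00 + 1390·1710) / 11280 = 2634000/11280 = 233.5 mg/L.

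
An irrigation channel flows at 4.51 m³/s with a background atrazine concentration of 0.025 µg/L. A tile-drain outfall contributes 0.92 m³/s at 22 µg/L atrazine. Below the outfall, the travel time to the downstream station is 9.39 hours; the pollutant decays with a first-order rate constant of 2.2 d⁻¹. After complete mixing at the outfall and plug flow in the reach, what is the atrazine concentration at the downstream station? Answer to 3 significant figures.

Flow-weighted average: C = (4.510·0.02500 + 0.9200·22.00) / 5.430 = 20.35/5.430 = 3.748 µg/L.
After decay, C = 3.748 × e^(−kt) = 3.748 × 0.4228 = 1.585 µg/L.

1.58 µg/L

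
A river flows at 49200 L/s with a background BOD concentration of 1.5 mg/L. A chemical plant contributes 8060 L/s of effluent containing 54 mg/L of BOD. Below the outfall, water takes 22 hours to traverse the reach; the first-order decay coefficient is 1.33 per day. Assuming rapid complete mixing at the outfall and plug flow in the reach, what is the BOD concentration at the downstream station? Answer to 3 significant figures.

2.63 mg/L

Mass balance: C = (49200·1.500 + 8060·54.00) / 57260 = 509000/57260 = 8.890 mg/L.
After decay, C = 8.890 × e^(−kt) = 8.890 × 0.2955 = 2.627 mg/L.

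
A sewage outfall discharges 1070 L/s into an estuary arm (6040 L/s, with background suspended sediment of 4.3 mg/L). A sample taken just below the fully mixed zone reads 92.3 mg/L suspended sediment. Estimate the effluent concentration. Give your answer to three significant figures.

Mass balance: 6040·4.300 + 1070·Cₑ = 7110·92.30
→ Cₑ = (7110·92.30 − 6040·4.300) / 1070 = 589.0 mg/L.

589 mg/L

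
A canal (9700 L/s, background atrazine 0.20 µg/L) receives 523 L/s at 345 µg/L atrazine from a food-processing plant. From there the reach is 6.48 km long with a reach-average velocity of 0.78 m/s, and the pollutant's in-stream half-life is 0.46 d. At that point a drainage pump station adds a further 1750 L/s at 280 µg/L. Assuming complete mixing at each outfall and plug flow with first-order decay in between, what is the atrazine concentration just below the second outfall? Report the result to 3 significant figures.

Flow-weighted average: C = (9700·0.2000 + 523.0·345.0) / 10220 = 182400/10220 = 17.84 µg/L; combined flow 10220 L/s.
Travel time t = 6.48·1000 / 0.78 = 8308 s = 2.308 h.
Half-life 0.46 d → k = ln 2 / 0.46 = 1.507 d⁻¹.
After decay, C = 17.84 × e^(−kt) = 17.84 × 0.8651 = 15.43 µg/L.
At the second outfall, C = (10220·15.43 + 1750·280.0) / (10220 + 1750) = 54.10 µg/L.

54.1 µg/L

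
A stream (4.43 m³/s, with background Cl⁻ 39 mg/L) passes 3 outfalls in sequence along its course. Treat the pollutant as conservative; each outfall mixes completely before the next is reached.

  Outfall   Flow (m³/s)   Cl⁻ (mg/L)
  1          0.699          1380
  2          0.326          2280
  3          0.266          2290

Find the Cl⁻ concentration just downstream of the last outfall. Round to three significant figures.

435 mg/L

Below outfall 1: Q → 5.129 m³/s, C = (4.430·39.00 + 0.6990·1380)/5.129 = 221.8 mg/L.
Below outfall 2: Q → 5.455 m³/s, C = (5.129·221.8 + 0.3260·2280)/5.455 = 344.8 mg/L.
Below outfall 3: Q → 5.721 m³/s, C = (5.455·344.8 + 0.2660·2290)/5.721 = 435.2 mg/L.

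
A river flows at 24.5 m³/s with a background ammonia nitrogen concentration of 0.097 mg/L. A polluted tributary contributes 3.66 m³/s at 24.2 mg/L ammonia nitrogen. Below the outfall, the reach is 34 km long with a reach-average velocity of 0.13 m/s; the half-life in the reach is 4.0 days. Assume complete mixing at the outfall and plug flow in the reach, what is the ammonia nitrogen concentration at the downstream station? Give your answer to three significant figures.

1.91 mg/L

Mass balance: C = (24.50·0.09700 + 3.660·24.20) / 28.16 = 90.95/28.16 = 3.230 mg/L.
Travel time t = 34·1000 / 0.13 = 261500 s = 72.65 h.
Half-life 4.0 d → k = ln 2 / 4.0 = 0.1733 d⁻¹.
Applying C = C₀e^(−kt): 3.230 × 0.5918 = 1.911 mg/L.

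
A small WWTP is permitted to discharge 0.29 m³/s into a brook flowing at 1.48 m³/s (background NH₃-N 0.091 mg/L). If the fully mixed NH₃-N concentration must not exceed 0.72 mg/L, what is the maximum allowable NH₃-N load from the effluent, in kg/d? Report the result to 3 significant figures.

98.5 kg/d

Mass balance at the limit: 1.480·0.09100 + 0.2900·Cₑ = 1.770·0.72 → Cₑ = 3.930 mg/L.
Load = 0.2900 m³/s × 3.930 g/m³ × 86 400 s/d = 98.47 kg/d.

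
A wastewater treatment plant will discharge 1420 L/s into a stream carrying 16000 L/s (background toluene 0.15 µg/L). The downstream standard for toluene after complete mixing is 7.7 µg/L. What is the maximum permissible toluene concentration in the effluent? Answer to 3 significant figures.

At the limit, (Qr·Cr + Qe·Cₑ)/(Qr + Qe) = 7.7:
Cₑ = (17420·7.7 − 16000·0.1500) / 1420 = 92.77 µg/L.

92.8 µg/L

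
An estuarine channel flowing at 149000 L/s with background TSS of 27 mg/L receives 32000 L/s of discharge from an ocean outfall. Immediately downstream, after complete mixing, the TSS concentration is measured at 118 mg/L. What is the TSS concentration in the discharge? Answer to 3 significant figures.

542 mg/L

Mass balance: 149000·27.00 + 32000·Cₑ = 181000·118.0
→ Cₑ = (181000·118.0 − 149000·27.00) / 32000 = 541.7 mg/L.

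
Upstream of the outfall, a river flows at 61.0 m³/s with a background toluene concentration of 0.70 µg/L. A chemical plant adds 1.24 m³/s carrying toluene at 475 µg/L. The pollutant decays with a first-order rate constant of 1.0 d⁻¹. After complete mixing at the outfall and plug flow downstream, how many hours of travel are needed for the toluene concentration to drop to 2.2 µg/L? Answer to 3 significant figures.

After mixing, C = (61.00·0.7000 + 1.240·475.0) / 62.24 = 631.7/62.24 = 10.15 µg/L.
10.15·exp(−k·t) = 2.2 → t = ln(10.15/2.2)/k = 132100 s = 36.70 h.

36.7 h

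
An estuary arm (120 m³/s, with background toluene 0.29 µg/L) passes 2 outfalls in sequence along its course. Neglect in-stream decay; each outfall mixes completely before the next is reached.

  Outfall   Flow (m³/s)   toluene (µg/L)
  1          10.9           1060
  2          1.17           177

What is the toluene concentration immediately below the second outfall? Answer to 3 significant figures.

89.3 µg/L

Outfall 1: combined Q = 130.9 m³/s; C = (120.0·0.2900 + 10.90·1060)/130.9 = 88.53 µg/L.
Outfall 2: combined Q = 132.1 m³/s; C = (130.9·88.53 + 1.170·177.0)/132.1 = 89.32 µg/L.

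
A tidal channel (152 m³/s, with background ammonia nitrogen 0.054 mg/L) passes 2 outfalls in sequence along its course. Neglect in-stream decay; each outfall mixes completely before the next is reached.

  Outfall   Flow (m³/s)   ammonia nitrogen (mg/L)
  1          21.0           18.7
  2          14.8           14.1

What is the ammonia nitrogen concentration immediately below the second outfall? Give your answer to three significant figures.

3.25 mg/L

Outfall 1: combined Q = 173.0 m³/s; C = (152.0·0.05400 + 21.00·18.70)/173.0 = 2.317 mg/L.
Outfall 2: combined Q = 187.8 m³/s; C = (173.0·2.317 + 14.80·14.10)/187.8 = 3.246 mg/L.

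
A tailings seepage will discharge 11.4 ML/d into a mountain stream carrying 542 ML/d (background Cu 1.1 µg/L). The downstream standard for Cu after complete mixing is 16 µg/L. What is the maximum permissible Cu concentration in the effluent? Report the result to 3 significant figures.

At the limit, (Qr·Cr + Qe·Cₑ)/(Qr + Qe) = 16:
Cₑ = (553.4·16 − 542.0·1.100) / 11.40 = 724.4 µg/L.

724 µg/L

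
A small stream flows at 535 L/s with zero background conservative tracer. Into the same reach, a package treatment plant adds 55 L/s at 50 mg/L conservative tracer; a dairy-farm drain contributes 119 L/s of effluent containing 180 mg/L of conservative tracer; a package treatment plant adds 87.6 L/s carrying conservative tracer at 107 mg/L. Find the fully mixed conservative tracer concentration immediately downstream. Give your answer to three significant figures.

42.1 mg/L

Mixed concentration C = ΣQC/ΣQ = (535.0·0 + 55.00·50.00 + 119.0·180.0 + 87.60·107.0) / 796.6 = 33540/796.6 = 42.11 mg/L.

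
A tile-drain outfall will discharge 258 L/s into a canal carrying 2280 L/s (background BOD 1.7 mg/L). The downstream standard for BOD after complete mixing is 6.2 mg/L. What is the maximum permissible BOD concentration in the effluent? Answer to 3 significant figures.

At the limit, (Qr·Cr + Qe·Cₑ)/(Qr + Qe) = 6.2:
Cₑ = (2538·6.2 − 2280·1.700) / 258.0 = 45.97 mg/L.

46.0 mg/L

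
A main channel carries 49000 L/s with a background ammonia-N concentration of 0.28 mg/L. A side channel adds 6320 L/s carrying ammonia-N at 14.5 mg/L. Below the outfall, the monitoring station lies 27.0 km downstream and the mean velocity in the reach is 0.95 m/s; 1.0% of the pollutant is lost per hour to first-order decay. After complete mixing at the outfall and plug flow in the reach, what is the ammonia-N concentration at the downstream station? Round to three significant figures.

1.76 mg/L

After mixing, C = (49000·0.2800 + 6320·14.50) / 55320 = 105400/55320 = 1.905 mg/L.
Travel time t = 27.0·1000 / 0.95 = 28420 s = 7.895 h.
1.0%/h lost → k = −ln(1 − 0.01) = 0.01005 h⁻¹.
First-order decay: C = 1.905·exp(−k·t) = 1.905·0.9237 = 1.759 mg/L.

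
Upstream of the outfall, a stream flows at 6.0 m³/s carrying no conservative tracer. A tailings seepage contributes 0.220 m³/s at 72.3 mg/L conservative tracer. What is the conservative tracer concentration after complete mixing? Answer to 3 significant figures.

2.56 mg/L

Conservation of mass: C = (6.000·0 + 0.2200·72.30) / 6.220 = 15.91/6.220 = 2.557 mg/L.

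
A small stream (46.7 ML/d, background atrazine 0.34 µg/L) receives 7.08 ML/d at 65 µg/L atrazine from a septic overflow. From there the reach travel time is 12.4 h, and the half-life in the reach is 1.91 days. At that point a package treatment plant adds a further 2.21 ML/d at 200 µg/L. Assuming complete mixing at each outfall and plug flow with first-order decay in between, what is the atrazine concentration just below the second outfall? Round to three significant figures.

14.9 µg/L

After mixing, C = (46.70·0.3400 + 7.080·65.00) / 53.78 = 476.1/53.78 = 8.852 µg/L; combined flow 53.78 ML/d.
Half-life 1.91 d → k = ln 2 / 1.91 = 0.3629 d⁻¹.
After decay, C = 8.852 × e^(−kt) = 8.852 × 0.8290 = 7.339 µg/L.
At the second outfall, C = (53.78·7.339 + 2.210·200.0) / (53.78 + 2.210) = 14.94 µg/L.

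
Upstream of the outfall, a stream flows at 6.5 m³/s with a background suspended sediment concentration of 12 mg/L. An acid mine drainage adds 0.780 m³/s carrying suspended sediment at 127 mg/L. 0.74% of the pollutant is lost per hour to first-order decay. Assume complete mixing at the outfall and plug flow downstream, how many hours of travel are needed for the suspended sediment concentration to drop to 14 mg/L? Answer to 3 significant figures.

74.4 h

Conservation of mass: C = (6.500·12.00 + 0.7800·127.0) / 7.280 = 177.1/7.280 = 24.32 mg/L.
0.74%/h lost → k = −ln(1 − 0.0074) = 0.007428 h⁻¹.
24.32·exp(−k·t) = 14 → t = ln(24.32/14)/k = 267700 s = 74.36 h.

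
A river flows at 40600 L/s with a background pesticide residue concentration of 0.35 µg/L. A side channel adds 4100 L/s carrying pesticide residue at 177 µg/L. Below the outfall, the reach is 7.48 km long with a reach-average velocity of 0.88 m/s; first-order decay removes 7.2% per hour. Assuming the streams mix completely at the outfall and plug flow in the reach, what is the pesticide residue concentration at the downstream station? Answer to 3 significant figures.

Mixed concentration C = ΣQC/ΣQ = (40600·0.3500 + 4100·177.0) / 44700 = 739900/44700 = 16.55 µg/L.
Travel time t = 7.48·1000 / 0.88 = 8500 s = 2.361 h.
7.2%/h lost → k = −ln(1 − 0.072) = 0.07472 h⁻¹.
Applying C = C₀e^(−kt): 16.55 × 0.8383 = 13.88 µg/L.

13.9 µg/L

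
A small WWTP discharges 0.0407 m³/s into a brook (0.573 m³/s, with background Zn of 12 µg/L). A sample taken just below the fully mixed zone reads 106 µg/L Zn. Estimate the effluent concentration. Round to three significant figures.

Mass balance: 0.5730·12.00 + 0.04070·Cₑ = 0.6137·106.0
→ Cₑ = (0.6137·106.0 − 0.5730·12.00) / 0.04070 = 1429 µg/L.

1430 µg/L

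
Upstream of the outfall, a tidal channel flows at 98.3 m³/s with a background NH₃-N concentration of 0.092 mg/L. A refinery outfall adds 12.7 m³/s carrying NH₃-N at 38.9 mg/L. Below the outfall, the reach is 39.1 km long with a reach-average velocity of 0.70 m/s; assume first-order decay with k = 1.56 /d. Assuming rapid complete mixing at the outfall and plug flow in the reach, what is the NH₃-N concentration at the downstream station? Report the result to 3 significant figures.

1.65 mg/L

Mixed concentration C = ΣQC/ΣQ = (98.30·0.09200 + 12.70·38.90) / 111.0 = 503.1/111.0 = 4.532 mg/L.
Travel time t = 39.1·1000 / 0.70 = 55860 s = 15.52 h.
Decay over the reach: 4.532·exp(−kt) = 4.532·0.3648 = 1.653 mg/L.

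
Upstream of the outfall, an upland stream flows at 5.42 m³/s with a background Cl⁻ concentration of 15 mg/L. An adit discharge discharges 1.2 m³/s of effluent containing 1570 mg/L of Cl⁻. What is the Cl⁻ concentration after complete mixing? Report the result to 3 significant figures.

After mixing, C = (5.420·15.00 + 1.200·1570) / 6.620 = 1965/6.620 = 296.9 mg/L.

297 mg/L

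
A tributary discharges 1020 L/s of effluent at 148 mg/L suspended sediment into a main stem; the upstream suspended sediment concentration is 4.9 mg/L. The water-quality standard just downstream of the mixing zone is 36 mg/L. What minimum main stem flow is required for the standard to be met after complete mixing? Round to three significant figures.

Set C_mix = 36: (Q·4.900 + 1020·148.0) / (Q + 1020) = 36
→ Q = 1020·(148.0 − 36)/(36 − 4.900) = 3673 L/s.

3670 L/s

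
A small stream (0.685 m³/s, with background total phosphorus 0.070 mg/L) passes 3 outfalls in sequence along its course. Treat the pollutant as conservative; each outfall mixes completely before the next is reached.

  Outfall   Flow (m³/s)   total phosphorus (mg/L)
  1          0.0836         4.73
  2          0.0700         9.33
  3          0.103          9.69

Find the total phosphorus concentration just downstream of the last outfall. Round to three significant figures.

Outfall 1: combined Q = 0.7686 m³/s; C = (0.6850·0.07000 + 0.08360·4.730)/0.7686 = 0.5769 mg/L.
Outfall 2: combined Q = 0.8386 m³/s; C = (0.7686·0.5769 + 0.07000·9.330)/0.8386 = 1.308 mg/L.
Outfall 3: combined Q = 0.9416 m³/s; C = (0.8386·1.308 + 0.1030·9.690)/0.9416 = 2.224 mg/L.

2.22 mg/L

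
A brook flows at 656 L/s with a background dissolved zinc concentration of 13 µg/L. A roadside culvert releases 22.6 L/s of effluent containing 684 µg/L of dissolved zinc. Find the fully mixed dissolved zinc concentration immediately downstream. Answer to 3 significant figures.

Mass balance: C = (656.0·13.00 + 22.60·684.0) / 678.6 = 23990/678.6 = 35.35 µg/L.

35.3 µg/L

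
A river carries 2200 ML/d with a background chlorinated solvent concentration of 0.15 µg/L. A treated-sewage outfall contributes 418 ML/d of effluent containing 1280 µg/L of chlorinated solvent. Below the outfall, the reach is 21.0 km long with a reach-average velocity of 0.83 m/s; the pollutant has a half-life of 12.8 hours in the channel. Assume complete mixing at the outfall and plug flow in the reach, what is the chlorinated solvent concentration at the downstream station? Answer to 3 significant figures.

Mass balance: C = (2200·0.1500 + 418.0·1280) / 2618 = 535400/2618 = 204.5 µg/L.
Travel time t = 21.0·1000 / 0.83 = 25300 s = 7.028 h.
Half-life 12.8 h → k = ln 2 / 12.8 = 0.05415 h⁻¹ = 1.300 d⁻¹.
Applying C = C₀e^(−kt): 204.5 × 0.6835 = 139.8 µg/L.

140 µg/L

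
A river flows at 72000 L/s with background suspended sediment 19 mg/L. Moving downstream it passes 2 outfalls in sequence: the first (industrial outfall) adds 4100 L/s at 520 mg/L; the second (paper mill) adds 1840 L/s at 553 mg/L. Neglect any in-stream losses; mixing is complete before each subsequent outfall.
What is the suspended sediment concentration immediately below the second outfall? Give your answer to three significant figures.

Below outfall 1: Q → 76100 L/s, C = (72000·19.00 + 4100·520.0)/76100 = 45.99 mg/L.
Below outfall 2: Q → 77940 L/s, C = (76100·45.99 + 1840·553.0)/77940 = 57.96 mg/L.

58.0 mg/L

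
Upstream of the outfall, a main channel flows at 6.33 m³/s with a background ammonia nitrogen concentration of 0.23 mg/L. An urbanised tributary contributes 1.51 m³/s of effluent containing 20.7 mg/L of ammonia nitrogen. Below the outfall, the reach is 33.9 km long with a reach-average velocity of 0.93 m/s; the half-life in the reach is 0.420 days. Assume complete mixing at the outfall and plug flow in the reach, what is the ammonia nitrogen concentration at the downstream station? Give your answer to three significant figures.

Conservation of mass: C = (6.330·0.2300 + 1.510·20.70) / 7.840 = 32.71/7.840 = 4.173 mg/L.
Travel time t = 33.9·1000 / 0.93 = 36450 s = 10.13 h.
Half-life 0.420 d → k = ln 2 / 0.420 = 1.650 d⁻¹.
First-order decay: C = 4.173·exp(−k·t) = 4.173·0.4984 = 2.080 mg/L.

2.08 mg/L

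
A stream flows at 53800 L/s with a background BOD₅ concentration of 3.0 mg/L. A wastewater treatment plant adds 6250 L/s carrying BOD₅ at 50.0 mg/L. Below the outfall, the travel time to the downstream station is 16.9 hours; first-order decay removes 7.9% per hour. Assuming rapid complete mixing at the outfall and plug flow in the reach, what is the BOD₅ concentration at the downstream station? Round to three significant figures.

1.96 mg/L

After mixing, C = (53800·3.000 + 6250·50.00) / 60050 = 473900/60050 = 7.892 mg/L.
7.9%/h lost → k = −ln(1 − 0.079) = 0.08230 h⁻¹.
First-order decay: C = 7.892·exp(−k·t) = 7.892·0.2489 = 1.964 mg/L.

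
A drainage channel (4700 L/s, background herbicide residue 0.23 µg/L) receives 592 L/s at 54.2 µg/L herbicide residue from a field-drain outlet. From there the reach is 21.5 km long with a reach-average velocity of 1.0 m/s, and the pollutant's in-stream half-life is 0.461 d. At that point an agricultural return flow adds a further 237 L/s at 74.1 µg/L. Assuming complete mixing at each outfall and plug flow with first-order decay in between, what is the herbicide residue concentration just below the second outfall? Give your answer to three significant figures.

Flow-weighted average: C = (4700·0.2300 + 592.0·54.20) / 5292 = 33170/5292 = 6.267 µg/L; combined flow 5292 L/s.
Travel time t = 21.5·1000 / 1.0 = 21500 s = 5.972 h.
Half-life 0.461 d → k = ln 2 / 0.461 = 1.504 d⁻¹.
Decay over the reach: 6.267·exp(−kt) = 6.267·0.6879 = 4.311 µg/L.
At the second outfall, C = (5292·4.311 + 237.0·74.10) / (5292 + 237.0) = 7.303 µg/L.

7.30 µg/L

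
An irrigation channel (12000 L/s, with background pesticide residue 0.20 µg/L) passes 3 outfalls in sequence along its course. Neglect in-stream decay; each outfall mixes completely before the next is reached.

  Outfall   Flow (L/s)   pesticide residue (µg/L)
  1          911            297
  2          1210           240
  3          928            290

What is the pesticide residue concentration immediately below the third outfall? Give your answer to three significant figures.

Outfall 1: combined Q = 12910 L/s; C = (12000·0.2000 + 911.0·297.0)/12910 = 21.14 µg/L.
Outfall 2: combined Q = 14120 L/s; C = (12910·21.14 + 1210·240.0)/14120 = 39.90 µg/L.
Outfall 3: combined Q = 15050 L/s; C = (14120·39.90 + 928.0·290.0)/15050 = 55.32 µg/L.

55.3 µg/L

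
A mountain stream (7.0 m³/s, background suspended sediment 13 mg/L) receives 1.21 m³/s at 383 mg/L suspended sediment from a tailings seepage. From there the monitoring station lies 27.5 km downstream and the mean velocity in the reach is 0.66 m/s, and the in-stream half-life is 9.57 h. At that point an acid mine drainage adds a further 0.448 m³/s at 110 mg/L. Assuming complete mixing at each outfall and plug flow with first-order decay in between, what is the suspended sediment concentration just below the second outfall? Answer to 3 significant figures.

33.4 mg/L

After mixing, C = (7.000·13.00 + 1.210·383.0) / 8.210 = 554.4/8.210 = 67.53 mg/L; combined flow 8.210 m³/s.
Travel time t = 27.5·1000 / 0.66 = 41670 s = 11.57 h.
Half-life 9.57 h → k = ln 2 / 9.57 = 0.07243 h⁻¹ = 1.738 d⁻¹.
Decay over the reach: 67.53·exp(−kt) = 67.53·0.4324 = 29.20 mg/L.
Second outfall: C = (8.210·29.20 + 0.4480·110.0)/8.658 = 33.38 mg/L.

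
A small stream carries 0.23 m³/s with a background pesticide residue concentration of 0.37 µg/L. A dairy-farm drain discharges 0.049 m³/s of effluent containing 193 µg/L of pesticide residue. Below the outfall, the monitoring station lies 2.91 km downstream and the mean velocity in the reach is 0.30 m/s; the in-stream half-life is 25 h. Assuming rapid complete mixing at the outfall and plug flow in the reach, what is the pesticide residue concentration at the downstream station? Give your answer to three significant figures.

31.7 µg/L

Mixed concentration C = ΣQC/ΣQ = (0.2300·0.3700 + 0.04900·193.0) / 0.2790 = 9.542/0.2790 = 34.20 µg/L.
Travel time t = 2.91·1000 / 0.30 = 9700 s = 2.694 h.
Half-life 25 h → k = ln 2 / 25 = 0.02773 h⁻¹ = 0.6654 d⁻¹.
Applying C = C₀e^(−kt): 34.20 × 0.9280 = 31.74 µg/L.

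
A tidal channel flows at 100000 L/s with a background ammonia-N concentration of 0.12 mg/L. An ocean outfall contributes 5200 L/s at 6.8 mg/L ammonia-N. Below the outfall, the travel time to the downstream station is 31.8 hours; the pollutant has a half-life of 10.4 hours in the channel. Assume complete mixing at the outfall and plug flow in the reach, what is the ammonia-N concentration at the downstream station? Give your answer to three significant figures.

0.0541 mg/L

Mixed concentration C = ΣQC/ΣQ = (100000·0.1200 + 5200·6.800) / 105200 = 47360/105200 = 0.4502 mg/L.
Half-life 10.4 h → k = ln 2 / 10.4 = 0.06665 h⁻¹ = 1.600 d⁻¹.
After decay, C = 0.4502 × e^(−kt) = 0.4502 × 0.1201 = 0.05407 mg/L.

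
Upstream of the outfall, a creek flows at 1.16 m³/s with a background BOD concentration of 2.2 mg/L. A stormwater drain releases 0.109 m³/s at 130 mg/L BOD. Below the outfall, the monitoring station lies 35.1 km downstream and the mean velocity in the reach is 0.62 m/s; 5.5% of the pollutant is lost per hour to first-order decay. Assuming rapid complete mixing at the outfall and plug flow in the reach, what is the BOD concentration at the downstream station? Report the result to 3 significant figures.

5.41 mg/L

Mixed concentration C = ΣQC/ΣQ = (1.160·2.200 + 0.1090·130.0) / 1.269 = 16.72/1.269 = 13.18 mg/L.
Travel time t = 35.1·1000 / 0.62 = 56610 s = 15.73 h.
5.5%/h lost → k = −ln(1 − 0.055) = 0.05657 h⁻¹.
After decay, C = 13.18 × e^(−kt) = 13.18 × 0.4108 = 5.413 mg/L.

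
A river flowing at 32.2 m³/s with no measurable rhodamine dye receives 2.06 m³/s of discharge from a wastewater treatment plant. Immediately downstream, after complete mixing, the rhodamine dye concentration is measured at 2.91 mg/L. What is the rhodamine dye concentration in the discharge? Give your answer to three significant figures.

Mass balance: 32.20·0 + 2.060·Cₑ = 34.26·2.910
→ Cₑ = (34.26·2.910 − 32.20·0) / 2.060 = 48.40 mg/L.

48.4 mg/L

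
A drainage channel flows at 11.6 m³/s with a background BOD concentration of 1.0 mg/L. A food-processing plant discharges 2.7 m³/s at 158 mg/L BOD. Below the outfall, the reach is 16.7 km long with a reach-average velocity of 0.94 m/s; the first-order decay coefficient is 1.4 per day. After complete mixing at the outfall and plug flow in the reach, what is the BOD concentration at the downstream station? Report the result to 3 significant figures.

23.0 mg/L

Mixed concentration C = ΣQC/ΣQ = (11.60·1.000 + 2.700·158.0) / 14.30 = 438.2/14.30 = 30.64 mg/L.
Travel time t = 16.7·1000 / 0.94 = 17770 s = 4.935 h.
After decay, C = 30.64 × e^(−kt) = 30.64 × 0.7499 = 22.98 mg/L.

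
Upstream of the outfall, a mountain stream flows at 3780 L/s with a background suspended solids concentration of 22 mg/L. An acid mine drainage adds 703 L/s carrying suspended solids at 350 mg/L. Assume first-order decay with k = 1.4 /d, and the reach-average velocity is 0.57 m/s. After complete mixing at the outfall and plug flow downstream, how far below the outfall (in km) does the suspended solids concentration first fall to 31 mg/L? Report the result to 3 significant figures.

Mixed concentration C = ΣQC/ΣQ = (3780·22.00 + 703.0·350.0) / 4483 = 329200/4483 = 73.44 mg/L.
Set 73.44·exp(−k·t) = 31 → t = ln(73.44/31)/k = 53220 s = 14.78 h.
Distance = v·t = 0.57·53220 = 30340 m = 30.34 km.

30.3 km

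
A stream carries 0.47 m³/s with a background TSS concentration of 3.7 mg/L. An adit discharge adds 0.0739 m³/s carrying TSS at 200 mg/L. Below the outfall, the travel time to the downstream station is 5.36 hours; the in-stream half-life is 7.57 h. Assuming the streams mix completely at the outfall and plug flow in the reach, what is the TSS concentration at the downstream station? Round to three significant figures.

18.6 mg/L

Mixed concentration C = ΣQC/ΣQ = (0.4700·3.700 + 0.07390·200.0) / 0.5439 = 16.52/0.5439 = 30.37 mg/L.
Half-life 7.57 h → k = ln 2 / 7.57 = 0.09157 h⁻¹ = 2.198 d⁻¹.
First-order decay: C = 30.37·exp(−k·t) = 30.37·0.6121 = 18.59 mg/L.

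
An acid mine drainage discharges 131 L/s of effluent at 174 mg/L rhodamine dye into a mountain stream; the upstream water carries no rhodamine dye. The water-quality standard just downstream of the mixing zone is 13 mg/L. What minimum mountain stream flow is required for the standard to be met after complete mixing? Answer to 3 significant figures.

1620 L/s

Set C_mix = 13: (Q·0 + 131.0·174.0) / (Q + 131.0) = 13
→ Q = 131.0·(174.0 − 13)/(13 − 0) = 1622 L/s.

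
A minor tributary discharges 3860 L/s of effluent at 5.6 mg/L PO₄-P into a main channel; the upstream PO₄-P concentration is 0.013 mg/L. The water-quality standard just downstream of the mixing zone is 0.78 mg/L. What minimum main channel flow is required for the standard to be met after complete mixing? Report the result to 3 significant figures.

24300 L/s

Set C_mix = 0.78: (Q·0.01300 + 3860·5.600) / (Q + 3860) = 0.78
→ Q = 3860·(5.600 − 0.78)/(0.78 − 0.01300) = 24260 L/s.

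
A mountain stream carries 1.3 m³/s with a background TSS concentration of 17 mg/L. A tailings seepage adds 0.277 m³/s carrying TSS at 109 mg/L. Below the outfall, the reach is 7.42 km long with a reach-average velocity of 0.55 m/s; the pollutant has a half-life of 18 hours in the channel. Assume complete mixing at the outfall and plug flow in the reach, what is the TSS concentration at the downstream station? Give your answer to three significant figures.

28.7 mg/L

Flow-weighted average: C = (1.300·17.00 + 0.2770·109.0) / 1.577 = 52.29/1.577 = 33.16 mg/L.
Travel time t = 7.42·1000 / 0.55 = 13490 s = 3.747 h.
Half-life 18 h → k = ln 2 / 18 = 0.03851 h⁻¹ = 0.9242 d⁻¹.
Applying C = C₀e^(−kt): 33.16 × 0.8656 = 28.70 mg/L.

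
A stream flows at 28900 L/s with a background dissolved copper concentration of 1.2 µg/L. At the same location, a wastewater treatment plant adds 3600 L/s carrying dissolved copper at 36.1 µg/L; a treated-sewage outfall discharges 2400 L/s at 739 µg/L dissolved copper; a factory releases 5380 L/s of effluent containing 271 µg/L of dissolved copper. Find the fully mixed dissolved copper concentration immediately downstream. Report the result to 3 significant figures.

Mixed concentration C = ΣQC/ΣQ = (28900·1.200 + 3600·36.10 + 2400·739.0 + 5380·271.0) / 40280 = 3396000/40280 = 84.32 µg/L.

84.3 µg/L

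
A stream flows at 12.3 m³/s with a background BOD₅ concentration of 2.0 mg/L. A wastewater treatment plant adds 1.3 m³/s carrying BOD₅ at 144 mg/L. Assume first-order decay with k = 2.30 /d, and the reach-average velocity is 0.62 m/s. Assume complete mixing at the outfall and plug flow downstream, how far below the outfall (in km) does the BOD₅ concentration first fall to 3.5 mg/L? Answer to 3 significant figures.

34.8 km

Mass balance: C = (12.30·2.000 + 1.300·144.0) / 13.60 = 211.8/13.60 = 15.57 mg/L.
Set 15.57·exp(−k·t) = 3.5 → t = ln(15.57/3.5)/k = 56080 s = 15.58 h.
Distance = v·t = 0.62·56080 = 34770 m = 34.77 km.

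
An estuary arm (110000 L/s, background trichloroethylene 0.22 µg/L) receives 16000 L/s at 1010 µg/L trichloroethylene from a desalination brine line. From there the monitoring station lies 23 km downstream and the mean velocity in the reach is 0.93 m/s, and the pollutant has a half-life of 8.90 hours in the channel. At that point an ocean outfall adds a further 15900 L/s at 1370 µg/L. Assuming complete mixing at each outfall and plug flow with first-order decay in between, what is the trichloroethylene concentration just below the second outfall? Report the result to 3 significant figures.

220 µg/L

After mixing, C = (110000·0.2200 + 16000·1010) / 126000 = 16180000/126000 = 128.4 µg/L; combined flow 126000 L/s.
Travel time t = 23·1000 / 0.93 = 24730 s = 6.870 h.
Half-life 8.90 h → k = ln 2 / 8.90 = 0.07788 h⁻¹ = 1.869 d⁻¹.
First-order decay: C = 128.4·exp(−k·t) = 128.4·0.5857 = 75.22 µg/L.
At the second outfall, C = (126000·75.22 + 15900·1370) / (126000 + 15900) = 220.3 µg/L.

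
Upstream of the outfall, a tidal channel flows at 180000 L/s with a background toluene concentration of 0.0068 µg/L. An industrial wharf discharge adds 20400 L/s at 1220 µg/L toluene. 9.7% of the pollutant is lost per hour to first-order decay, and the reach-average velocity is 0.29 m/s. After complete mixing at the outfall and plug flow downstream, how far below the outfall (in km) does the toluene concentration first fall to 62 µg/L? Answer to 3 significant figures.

7.11 km

Conservation of mass: C = (180000·0.006800 + 20400·1220) / 200400 = 24890000/200400 = 124.2 µg/L.
9.7%/h lost → k = −ln(1 − 0.097) = 0.1020 h⁻¹.
Set 124.2·exp(−k·t) = 62 → t = ln(124.2/62)/k = 24510 s = 6.809 h.
Distance = v·t = 0.29·24510 = 7109 m = 7.109 km.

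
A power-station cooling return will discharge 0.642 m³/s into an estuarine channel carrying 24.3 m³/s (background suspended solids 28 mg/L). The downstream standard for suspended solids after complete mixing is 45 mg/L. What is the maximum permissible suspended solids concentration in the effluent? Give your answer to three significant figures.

At the limit, (Qr·Cr + Qe·Cₑ)/(Qr + Qe) = 45:
Cₑ = (24.94·45 − 24.30·28.00) / 0.6420 = 688.5 mg/L.

688 mg/L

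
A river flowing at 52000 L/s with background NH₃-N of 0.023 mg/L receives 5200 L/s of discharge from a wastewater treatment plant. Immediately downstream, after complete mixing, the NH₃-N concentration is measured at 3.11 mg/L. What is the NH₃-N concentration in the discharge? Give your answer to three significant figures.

Mass balance: 52000·0.02300 + 5200·Cₑ = 57200·3.110
→ Cₑ = (57200·3.110 − 52000·0.02300) / 5200 = 33.98 mg/L.

34.0 mg/L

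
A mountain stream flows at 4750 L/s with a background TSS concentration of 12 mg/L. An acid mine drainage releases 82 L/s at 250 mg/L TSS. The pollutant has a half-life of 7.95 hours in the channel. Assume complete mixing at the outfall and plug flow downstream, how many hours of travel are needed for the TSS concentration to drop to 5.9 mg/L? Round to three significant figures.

11.5 h

After mixing, C = (4750·12.00 + 82.00·250.0) / 4832 = 77500/4832 = 16.04 mg/L.
Half-life 7.95 h → k = ln 2 / 7.95 = 0.08719 h⁻¹ = 2.093 d⁻¹.
16.04·exp(−k·t) = 5.9 → t = ln(16.04/5.9)/k = 41290 s = 11.47 h.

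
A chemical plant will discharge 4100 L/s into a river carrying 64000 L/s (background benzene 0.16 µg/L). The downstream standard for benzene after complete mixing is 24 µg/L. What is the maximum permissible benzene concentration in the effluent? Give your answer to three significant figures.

At the limit, (Qr·Cr + Qe·Cₑ)/(Qr + Qe) = 24:
Cₑ = (68100·24 − 64000·0.1600) / 4100 = 396.1 µg/L.

396 µg/L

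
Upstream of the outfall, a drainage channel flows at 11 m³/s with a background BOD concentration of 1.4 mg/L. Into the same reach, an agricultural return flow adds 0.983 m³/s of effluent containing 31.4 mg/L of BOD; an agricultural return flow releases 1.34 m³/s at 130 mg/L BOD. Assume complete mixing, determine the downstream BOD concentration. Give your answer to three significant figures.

16.5 mg/L

Mass balance: C = (11.00·1.400 + 0.9830·31.40 + 1.340·130.0) / 13.32 = 220.5/13.32 = 16.55 mg/L.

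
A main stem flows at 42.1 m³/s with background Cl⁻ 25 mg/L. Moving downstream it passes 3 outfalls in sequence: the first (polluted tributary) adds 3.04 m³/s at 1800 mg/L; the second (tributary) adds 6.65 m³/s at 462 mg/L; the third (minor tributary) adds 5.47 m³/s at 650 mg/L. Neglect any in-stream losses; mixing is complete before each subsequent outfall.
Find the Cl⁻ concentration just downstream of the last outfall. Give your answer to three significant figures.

230 mg/L

Outfall 1: combined Q = 45.14 m³/s; C = (42.10·25.00 + 3.040·1800)/45.14 = 144.5 mg/L.
Outfall 2: combined Q = 51.79 m³/s; C = (45.14·144.5 + 6.650·462.0)/51.79 = 185.3 mg/L.
Outfall 3: combined Q = 57.26 m³/s; C = (51.79·185.3 + 5.470·650.0)/57.26 = 229.7 mg/L.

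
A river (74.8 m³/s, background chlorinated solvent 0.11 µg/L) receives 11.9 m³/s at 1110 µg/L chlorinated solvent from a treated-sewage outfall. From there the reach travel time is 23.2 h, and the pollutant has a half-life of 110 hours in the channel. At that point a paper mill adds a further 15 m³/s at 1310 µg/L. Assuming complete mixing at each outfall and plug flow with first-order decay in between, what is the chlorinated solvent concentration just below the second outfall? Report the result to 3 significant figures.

306 µg/L

Mass balance: C = (74.80·0.1100 + 11.90·1110) / 86.70 = 13220/86.70 = 152.4 µg/L; combined flow 86.70 m³/s.
Half-life 110 h → k = ln 2 / 110 = 0.006301 h⁻¹ = 0.1512 d⁻¹.
After decay, C = 152.4 × e^(−kt) = 152.4 × 0.8640 = 131.7 µg/L.
Second outfall: C = (86.70·131.7 + 15.00·1310)/101.7 = 305.5 µg/L.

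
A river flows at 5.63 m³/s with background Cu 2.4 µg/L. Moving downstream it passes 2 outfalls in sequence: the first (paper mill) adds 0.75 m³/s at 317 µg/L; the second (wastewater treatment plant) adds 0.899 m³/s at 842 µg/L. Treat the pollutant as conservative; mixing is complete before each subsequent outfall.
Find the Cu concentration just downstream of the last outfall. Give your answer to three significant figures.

Below outfall 1: Q → 6.380 m³/s, C = (5.630·2.400 + 0.7500·317.0)/6.380 = 39.38 µg/L.
Below outfall 2: Q → 7.279 m³/s, C = (6.380·39.38 + 0.8990·842.0)/7.279 = 138.5 µg/L.

139 µg/L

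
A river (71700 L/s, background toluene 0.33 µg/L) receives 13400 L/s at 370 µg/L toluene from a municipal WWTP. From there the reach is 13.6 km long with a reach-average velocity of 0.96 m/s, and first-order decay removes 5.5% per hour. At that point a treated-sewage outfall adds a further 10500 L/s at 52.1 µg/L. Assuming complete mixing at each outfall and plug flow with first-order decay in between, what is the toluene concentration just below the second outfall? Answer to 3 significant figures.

Conservation of mass: C = (71700·0.3300 + 13400·370.0) / 85100 = 4982000/85100 = 58.54 µg/L; combined flow 85100 L/s.
Travel time t = 13.6·1000 / 0.96 = 14170 s = 3.935 h.
5.5%/h lost → k = −ln(1 − 0.055) = 0.05657 h⁻¹.
Decay over the reach: 58.54·exp(−kt) = 58.54·0.8004 = 46.86 µg/L.
Second outfall: C = (85100·46.86 + 10500·52.10)/95600 = 47.43 µg/L.

47.4 µg/L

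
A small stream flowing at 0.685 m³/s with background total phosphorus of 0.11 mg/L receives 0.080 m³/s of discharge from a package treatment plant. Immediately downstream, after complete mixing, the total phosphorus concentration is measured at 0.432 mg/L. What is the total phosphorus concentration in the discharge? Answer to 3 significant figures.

Mass balance: 0.6850·0.1100 + 0.08000·Cₑ = 0.7650·0.4320
→ Cₑ = (0.7650·0.4320 − 0.6850·0.1100) / 0.08000 = 3.189 mg/L.

3.19 mg/L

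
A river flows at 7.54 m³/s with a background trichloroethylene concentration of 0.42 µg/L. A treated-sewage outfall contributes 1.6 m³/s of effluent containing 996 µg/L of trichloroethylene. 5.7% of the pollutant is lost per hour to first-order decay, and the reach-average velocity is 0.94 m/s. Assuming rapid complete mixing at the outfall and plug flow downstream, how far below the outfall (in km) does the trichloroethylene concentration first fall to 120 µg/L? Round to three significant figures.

Conservation of mass: C = (7.540·0.4200 + 1.600·996.0) / 9.140 = 1597/9.140 = 174.7 µg/L.
5.7%/h lost → k = −ln(1 − 0.057) = 0.05869 h⁻¹.
Set 174.7·exp(−k·t) = 120 → t = ln(174.7/120)/k = 23040 s = 6.400 h.
Distance = v·t = 0.94·23040 = 21660 m = 21.66 km.

21.7 km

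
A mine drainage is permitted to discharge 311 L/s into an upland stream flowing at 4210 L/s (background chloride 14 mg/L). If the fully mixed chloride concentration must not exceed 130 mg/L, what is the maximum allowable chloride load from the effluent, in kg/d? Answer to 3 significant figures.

Mass balance at the limit: 4210·14.00 + 311.0·Cₑ = 4521·130 → Cₑ = 1700 mg/L.
311.0 L/s = 0.3110 m³/s. Load = 0.3110 m³/s × 1700 g/m³ × 86 400 s/d = 45690 kg/d.

45700 kg/d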